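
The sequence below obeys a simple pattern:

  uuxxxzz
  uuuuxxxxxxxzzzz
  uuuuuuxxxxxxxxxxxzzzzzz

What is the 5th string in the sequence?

Reading off run lengths: u runs 2, 4, 6; x runs 3, 7, 11; z runs 2, 4, 6 — each is linear in n (n = 1, 2, …).
Setting n = 5 gives 10, 19, 10 characters in each block.

uuuuuuuuuuxxxxxxxxxxxxxxxxxxxzzzzzzzzzz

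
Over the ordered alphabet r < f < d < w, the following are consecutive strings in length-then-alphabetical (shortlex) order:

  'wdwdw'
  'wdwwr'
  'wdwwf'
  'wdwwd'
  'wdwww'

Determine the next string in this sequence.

Find the rightmost character of wdwww below w, bump it to the next letter, and reset everything to its right to r.

wwrrr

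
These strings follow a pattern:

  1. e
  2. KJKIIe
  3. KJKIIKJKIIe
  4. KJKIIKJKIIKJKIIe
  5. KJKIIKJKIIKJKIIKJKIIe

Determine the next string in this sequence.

The strings grow by a fixed prefix KJKII each time.
Applying this once more to KJKIIKJKIIKJKIIKJKIIe:

KJKIIKJKIIKJKIIKJKIIKJKIIe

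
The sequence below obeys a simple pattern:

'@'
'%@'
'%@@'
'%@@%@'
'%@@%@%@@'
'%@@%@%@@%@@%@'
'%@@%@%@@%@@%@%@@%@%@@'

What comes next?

%@@%@%@@%@@%@%@@%@%@@%@@%@%@@%@@%@

Each term (from the third on) is the previous term followed by the one before it: term 3 = %@·@ = %@@.
So term 8 is %@@%@%@@%@@%@%@@%@%@@·%@@%@%@@%@@%@.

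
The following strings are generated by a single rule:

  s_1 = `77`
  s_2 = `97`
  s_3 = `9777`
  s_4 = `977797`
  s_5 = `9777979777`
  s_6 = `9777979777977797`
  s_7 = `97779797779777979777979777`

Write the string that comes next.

977797977797779797779797779777979777977797

Each term (from the third on) is the previous term followed by the one before it: term 3 = 97·77 = 9777.
Continuing: 97779797779777979777979777 · 9777979777977797 gives term 8.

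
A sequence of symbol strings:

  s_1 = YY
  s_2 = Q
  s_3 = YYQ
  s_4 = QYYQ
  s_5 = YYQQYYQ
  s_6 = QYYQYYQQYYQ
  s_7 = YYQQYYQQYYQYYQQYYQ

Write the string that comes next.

QYYQYYQQYYQYYQQYYQQYYQYYQQYYQ

Each term (from the third on) is the two preceding terms concatenated in order: term 3 = YY·Q = YYQ.
Continuing: QYYQYYQQYYQ · YYQQYYQQYYQYYQQYYQ gives term 8.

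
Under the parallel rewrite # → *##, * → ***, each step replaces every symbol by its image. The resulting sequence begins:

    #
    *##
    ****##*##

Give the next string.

*************##*##****##*##

Rewriting each symbol of ****##*##: *→***, *→***, *→***, *→***, #→*##, #→*##, *→***, #→*##, #→*##, which concatenates to *** *** *** *** *## *## *** *## *##.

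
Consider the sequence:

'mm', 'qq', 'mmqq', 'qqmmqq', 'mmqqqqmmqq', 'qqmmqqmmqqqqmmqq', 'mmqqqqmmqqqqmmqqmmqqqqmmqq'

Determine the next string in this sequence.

From term 3 onward, concatenate the second-to-last term with the last: mm·qq = mmqq, qq·mmqq = qqmmqq, …
The next term joins qqmmqqmmqqqqmmqq and mmqqqqmmqqqqmmqqmmqqqqmmqq.

qqmmqqmmqqqqmmqqmmqqqqmmqqqqmmqqmmqqqqmmqq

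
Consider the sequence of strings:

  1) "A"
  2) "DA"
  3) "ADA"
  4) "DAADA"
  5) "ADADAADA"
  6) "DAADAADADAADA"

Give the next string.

ADADAADADAADAADADAADA

From term 3 onward, concatenate the second-to-last term with the last: A·DA = ADA, DA·ADA = DAADA, …
Continuing: ADADAADA · DAADAADADAADA gives term 7.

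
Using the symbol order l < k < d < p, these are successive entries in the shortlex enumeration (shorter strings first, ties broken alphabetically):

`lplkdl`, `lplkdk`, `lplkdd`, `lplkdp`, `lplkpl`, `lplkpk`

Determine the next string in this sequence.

lplkpd

Find the rightmost character of lplkpk below p, bump it to the next letter, and reset everything to its right to l.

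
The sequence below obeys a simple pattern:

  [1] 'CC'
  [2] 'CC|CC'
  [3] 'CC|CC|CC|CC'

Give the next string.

s(k+1) = s(k)·|·s(k) — each term doubles the last with '|' between the halves.
So the next term is two copies of CC|CC|CC|CC with '|' between the halves.

CC|CC|CC|CC|CC|CC|CC|CC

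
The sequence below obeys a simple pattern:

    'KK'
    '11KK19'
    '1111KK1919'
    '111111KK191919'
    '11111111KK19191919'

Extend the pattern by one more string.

Every step adds 11 to the front and 19 to the end of the previous string.
So the next term is 11·11111111KK19191919·19.

1111111111KK1919191919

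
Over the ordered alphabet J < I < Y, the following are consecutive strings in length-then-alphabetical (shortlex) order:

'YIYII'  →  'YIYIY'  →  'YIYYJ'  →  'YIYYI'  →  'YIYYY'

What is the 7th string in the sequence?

Continuing the enumeration 2 steps past YIYYY: YIYYY → YYJJJ → (answer).

YYJJI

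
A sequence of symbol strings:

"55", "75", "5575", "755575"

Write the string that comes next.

5575755575

Each term (from the third on) is the two preceding terms concatenated in order: term 3 = 55·75 = 5575.
Continuing: 5575 · 755575 gives term 5.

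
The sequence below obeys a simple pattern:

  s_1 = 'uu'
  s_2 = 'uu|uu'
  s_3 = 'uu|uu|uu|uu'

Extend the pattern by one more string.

Each string is two copies of the previous one joined by '|'.
Doubling uu|uu|uu|uu with '|' between the halves:

uu|uu|uu|uu|uu|uu|uu|uu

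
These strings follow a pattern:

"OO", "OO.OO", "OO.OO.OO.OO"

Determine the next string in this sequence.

OO.OO.OO.OO.OO.OO.OO.OO

Each string is two copies of the previous one joined by '.'.
One more doubling of OO.OO.OO.OO gives the answer.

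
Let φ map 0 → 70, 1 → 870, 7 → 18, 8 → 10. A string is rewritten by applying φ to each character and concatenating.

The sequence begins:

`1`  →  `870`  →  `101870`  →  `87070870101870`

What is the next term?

Rewriting the 14 symbols of 87070870101870 one by one yields 10 18 70 18 70 10 18 70 870 70 870 10 18 70; concatenated:

101870187010187087070870101870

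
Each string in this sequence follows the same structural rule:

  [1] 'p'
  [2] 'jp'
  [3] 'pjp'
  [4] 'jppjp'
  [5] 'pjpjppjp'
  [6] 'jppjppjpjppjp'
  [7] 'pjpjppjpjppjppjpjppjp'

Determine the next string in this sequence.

This is a Fibonacci-style word recurrence s(k) = s(k−2)·s(k−1): e.g. p·jp = pjp.
So term 8 is jppjppjpjppjp·pjpjppjpjppjppjpjppjp.

jppjppjpjppjppjpjppjpjppjppjpjppjp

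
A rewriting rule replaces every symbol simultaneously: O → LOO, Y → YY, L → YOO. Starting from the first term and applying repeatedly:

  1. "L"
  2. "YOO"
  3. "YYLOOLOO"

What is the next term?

Apply φ to YYLOOLOO symbol by symbol: Y→YY, Y→YY, L→YOO, O→LOO, O→LOO, L→YOO, O→LOO, O→LOO; joined: YY YY YOO LOO LOO YOO LOO LOO.

YYYYYOOLOOLOOYOOLOOLOO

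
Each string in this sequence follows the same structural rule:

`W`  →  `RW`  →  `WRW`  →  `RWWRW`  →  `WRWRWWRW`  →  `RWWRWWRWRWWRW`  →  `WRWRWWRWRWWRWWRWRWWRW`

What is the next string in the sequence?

Each term (from the third on) is the two preceding terms concatenated in order: term 3 = W·RW = WRW.
Continuing: RWWRWWRWRWWRW · WRWRWWRWRWWRWWRWRWWRW gives term 8.

RWWRWWRWRWWRWWRWRWWRWRWWRWWRWRWWRW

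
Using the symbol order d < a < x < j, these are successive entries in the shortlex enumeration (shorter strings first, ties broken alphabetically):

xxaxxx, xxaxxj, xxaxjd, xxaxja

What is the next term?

xxaxjx

Find the rightmost character of xxaxja below j, bump it to the next letter, and reset everything to its right to d.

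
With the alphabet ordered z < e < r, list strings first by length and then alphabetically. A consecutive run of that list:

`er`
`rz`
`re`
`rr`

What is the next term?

After rr the length-2 strings are exhausted; the first length-3 string is 3 copies of z.

zzz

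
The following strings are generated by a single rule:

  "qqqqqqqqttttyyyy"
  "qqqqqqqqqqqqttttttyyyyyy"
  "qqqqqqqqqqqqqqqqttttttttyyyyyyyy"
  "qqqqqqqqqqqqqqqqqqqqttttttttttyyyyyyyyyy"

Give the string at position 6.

Reading off run lengths: q runs 8, 12, 16, 20; t runs 4, 6, 8, 10; y runs 4, 6, 8, 10 — each is linear in n, where the shown terms are n = 2, 3, 4, 5.
At n = 7 the blocks have lengths 28, 14, 14.

qqqqqqqqqqqqqqqqqqqqqqqqqqqqttttttttttttttyyyyyyyyyyyyyy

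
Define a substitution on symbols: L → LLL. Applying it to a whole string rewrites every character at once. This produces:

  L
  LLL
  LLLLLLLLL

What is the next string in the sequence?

Apply φ to LLLLLLLLL symbol by symbol: L→LLL, L→LLL, L→LLL, L→LLL, L→LLL, L→LLL, L→LLL, L→LLL, L→LLL; joined: LLL LLL LLL LLL LLL LLL LLL LLL LLL.

LLLLLLLLLLLLLLLLLLLLLLLLLLL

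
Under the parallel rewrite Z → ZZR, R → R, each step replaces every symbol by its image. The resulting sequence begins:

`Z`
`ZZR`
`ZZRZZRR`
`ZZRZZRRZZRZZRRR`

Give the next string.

ZZRZZRRZZRZZRRRZZRZZRRZZRZZRRRR

φ(ZZRZZRRZZRZZRRR) expands symbol-by-symbol to ZZR ZZR R ZZR ZZR R R ZZR ZZR R ZZR ZZR R R R; joining the 15 pieces gives the next term.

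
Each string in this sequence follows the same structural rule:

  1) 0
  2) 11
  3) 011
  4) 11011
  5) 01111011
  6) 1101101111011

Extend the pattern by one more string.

Each term (from the third on) is the two preceding terms concatenated in order: term 3 = 0·11 = 011.
Continuing: 01111011 · 1101101111011 gives term 7.

011110111101101111011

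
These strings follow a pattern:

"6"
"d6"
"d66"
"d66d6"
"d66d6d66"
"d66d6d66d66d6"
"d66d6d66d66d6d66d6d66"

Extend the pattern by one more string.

This is a Fibonacci-style word recurrence s(k) = s(k−1)·s(k−2): e.g. d6·6 = d66.
So term 8 is d66d6d66d66d6d66d6d66·d66d6d66d66d6.

d66d6d66d66d6d66d6d66d66d6d66d66d6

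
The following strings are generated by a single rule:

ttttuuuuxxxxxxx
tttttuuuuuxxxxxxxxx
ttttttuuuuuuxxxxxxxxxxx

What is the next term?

tttttttuuuuuuuxxxxxxxxxxxxx

Each string has the form t^{n+1} u^{n+1} x^{2n+1}, where the shown terms are n = 3, 4, 5.
For the next term, n = 6, so the run lengths are 7, 7, 13.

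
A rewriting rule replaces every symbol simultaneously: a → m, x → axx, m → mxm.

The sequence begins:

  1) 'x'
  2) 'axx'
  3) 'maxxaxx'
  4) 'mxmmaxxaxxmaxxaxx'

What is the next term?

Rewriting the 17 symbols of mxmmaxxaxxmaxxaxx one by one yields mxm axx mxm mxm m axx axx m axx axx mxm m axx axx m axx axx; concatenated:

mxmaxxmxmmxmmaxxaxxmaxxaxxmxmmaxxaxxmaxxaxx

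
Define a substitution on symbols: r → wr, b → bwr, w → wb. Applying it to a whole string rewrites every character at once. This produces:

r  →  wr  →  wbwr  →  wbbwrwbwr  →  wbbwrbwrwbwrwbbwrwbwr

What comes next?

Rewriting the 21 symbols of wbbwrbwrwbwrwbbwrwbwr one by one yields wb bwr bwr wb wr bwr wb wr wb bwr wb wr wb bwr bwr wb wr wb bwr wb wr; concatenated:

wbbwrbwrwbwrbwrwbwrwbbwrwbwrwbbwrbwrwbwrwbbwrwbwr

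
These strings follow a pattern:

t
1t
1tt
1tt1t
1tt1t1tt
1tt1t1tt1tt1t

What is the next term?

From term 3 onward, concatenate the last term with the second-to-last: 1t·t = 1tt, 1tt·1t = 1tt1t, …
The next term joins 1tt1t1tt1tt1t and 1tt1t1tt.

1tt1t1tt1tt1t1tt1t1tt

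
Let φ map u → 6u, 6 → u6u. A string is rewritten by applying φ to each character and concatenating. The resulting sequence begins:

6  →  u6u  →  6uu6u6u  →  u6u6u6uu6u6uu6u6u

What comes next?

6uu6u6uu6u6uu6u6u6uu6u6uu6u6u6uu6u6uu6u6u

φ(u6u6u6uu6u6uu6u6u) expands symbol-by-symbol to 6u u6u 6u u6u 6u u6u 6u 6u u6u 6u u6u 6u 6u u6u 6u u6u 6u; joining the 17 pieces gives the next term.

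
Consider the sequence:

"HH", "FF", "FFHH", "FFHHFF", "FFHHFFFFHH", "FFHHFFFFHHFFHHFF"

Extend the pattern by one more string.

FFHHFFFFHHFFHHFFFFHHFFFFHH

Each term (from the third on) is the previous term followed by the one before it: term 3 = FF·HH = FFHH.
So term 7 is FFHHFFFFHHFFHHFF·FFHHFFFFHH.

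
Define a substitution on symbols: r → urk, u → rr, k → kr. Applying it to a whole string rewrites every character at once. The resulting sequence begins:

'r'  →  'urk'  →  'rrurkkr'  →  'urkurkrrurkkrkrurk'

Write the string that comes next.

rrurkkrrrurkkrurkurkrrurkkrkrurkkrurkrrurkkr

Applying the rule to each of the 18 symbols of urkurkrrurkkrkrurk gives the pieces rr urk kr rr urk kr urk urk rr urk kr kr urk kr urk rr urk kr, which concatenate to the answer.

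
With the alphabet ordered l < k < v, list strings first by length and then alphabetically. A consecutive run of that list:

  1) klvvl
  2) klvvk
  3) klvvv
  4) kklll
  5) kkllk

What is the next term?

kkllv

The successor of kkllk increments the rightmost position that isn't already v and resets every position after it to l.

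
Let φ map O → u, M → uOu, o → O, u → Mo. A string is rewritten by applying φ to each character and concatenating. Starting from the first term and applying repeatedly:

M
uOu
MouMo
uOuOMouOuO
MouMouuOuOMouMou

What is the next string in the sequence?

Applying the rule to each of the 16 symbols of MouMouuOuOMouMou gives the pieces uOu O Mo uOu O Mo Mo u Mo u uOu O Mo uOu O Mo, which concatenate to the answer.

uOuOMouOuOMoMouMouuOuOMouOuOMo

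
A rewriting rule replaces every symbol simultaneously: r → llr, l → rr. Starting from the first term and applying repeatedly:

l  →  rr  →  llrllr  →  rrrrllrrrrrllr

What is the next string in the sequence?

llrllrllrllrrrrrllrllrllrllrllrrrrrllr

Replace each of the 14 characters of rrrrllrrrrrllr in place — llr llr llr llr rr rr llr llr llr llr llr rr rr llr — and concatenate.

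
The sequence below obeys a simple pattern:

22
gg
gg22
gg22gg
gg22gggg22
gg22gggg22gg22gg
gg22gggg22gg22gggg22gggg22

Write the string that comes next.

Each term (from the third on) is the previous term followed by the one before it: term 3 = gg·22 = gg22.
The next term joins gg22gggg22gg22gggg22gggg22 and gg22gggg22gg22gg.

gg22gggg22gg22gggg22gggg22gg22gggg22gg22gg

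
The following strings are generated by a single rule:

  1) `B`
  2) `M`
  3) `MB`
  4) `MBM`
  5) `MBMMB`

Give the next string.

Each term (from the third on) is the previous term followed by the one before it: term 3 = M·B = MB.
The next term joins MBMMB and MBM.

MBMMBMBM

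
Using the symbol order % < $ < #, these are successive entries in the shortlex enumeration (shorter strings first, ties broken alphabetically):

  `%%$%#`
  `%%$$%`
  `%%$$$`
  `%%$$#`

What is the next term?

The successor of %%$$# increments the rightmost position that isn't already # and resets every position after it to %.

%%$#%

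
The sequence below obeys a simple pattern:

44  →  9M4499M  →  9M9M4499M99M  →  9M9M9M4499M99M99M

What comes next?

9M9M9M9M4499M99M99M99M

s(k+1) = 9M·s(k)·99M, so each term gains 9M as a prefix and 99M as a suffix.
One more step from 9M9M9M4499M99M99M gives the answer.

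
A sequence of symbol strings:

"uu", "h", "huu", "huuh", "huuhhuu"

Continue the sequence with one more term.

From term 3 onward, concatenate the last term with the second-to-last: h·uu = huu, huu·h = huuh, …
Continuing: huuhhuu · huuh gives term 6.

huuhhuuhuuh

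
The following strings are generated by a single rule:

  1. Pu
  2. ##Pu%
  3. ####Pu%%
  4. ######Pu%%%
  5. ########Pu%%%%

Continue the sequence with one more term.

Every step adds ## to the front and % to the end of the previous string.
So the next term is ##·########Pu%%%%·%.

##########Pu%%%%%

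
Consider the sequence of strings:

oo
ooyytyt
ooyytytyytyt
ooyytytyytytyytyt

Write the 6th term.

ooyytytyytytyytytyytytyytyt

Every step adds yytyt to the end: s(k+1) = s(k)·yytyt.
From ooyytytyytytyytyt, 2 further steps: ooyytytyytytyytyt → ooyytytyytytyytytyytyt → (answer).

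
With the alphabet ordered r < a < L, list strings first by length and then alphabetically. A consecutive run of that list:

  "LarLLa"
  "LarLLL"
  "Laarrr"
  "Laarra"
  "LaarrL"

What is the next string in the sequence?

Laarar

Find the rightmost character of LaarrL below L, bump it to the next letter, and reset everything to its right to r.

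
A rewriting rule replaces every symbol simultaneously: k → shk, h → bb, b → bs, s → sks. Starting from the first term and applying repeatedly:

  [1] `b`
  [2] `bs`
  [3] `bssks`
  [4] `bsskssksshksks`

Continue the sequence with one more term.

bsskssksshkskssksshkskssksbbshksksshksks

Applying the rule to each of the 14 symbols of bsskssksshksks gives the pieces bs sks sks shk sks sks shk sks sks bb shk sks shk sks, which concatenate to the answer.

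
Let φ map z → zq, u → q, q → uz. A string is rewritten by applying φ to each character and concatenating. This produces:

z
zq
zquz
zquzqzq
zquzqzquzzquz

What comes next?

zquzqzquzzquzqzqzquzqzq

Applying the rule to each of the 13 symbols of zquzqzquzzquz gives the pieces zq uz q zq uz zq uz q zq zq uz q zq, which concatenate to the answer.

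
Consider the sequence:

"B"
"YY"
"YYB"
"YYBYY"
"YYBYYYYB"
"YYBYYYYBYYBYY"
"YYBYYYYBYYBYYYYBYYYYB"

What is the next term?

Each term (from the third on) is the previous term followed by the one before it: term 3 = YY·B = YYB.
Continuing: YYBYYYYBYYBYYYYBYYYYB · YYBYYYYBYYBYY gives term 8.

YYBYYYYBYYBYYYYBYYYYBYYBYYYYBYYBYY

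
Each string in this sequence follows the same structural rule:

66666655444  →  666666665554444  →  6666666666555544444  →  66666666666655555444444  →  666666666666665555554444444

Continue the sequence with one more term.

Term n consists of 2n 6's, followed by n-1 5's, followed by n 4's, where the shown terms are n = 3, 4, 5, 6, 7.
For the next term, n = 8, so the run lengths are 16, 7, 8.

6666666666666666555555544444444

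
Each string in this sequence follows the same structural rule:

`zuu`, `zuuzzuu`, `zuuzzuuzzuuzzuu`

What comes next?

Every step duplicates the string with 'z' between the halves.
One more doubling of zuuzzuuzzuuzzuu gives the answer.

zuuzzuuzzuuzzuuzzuuzzuuzzuuzzuu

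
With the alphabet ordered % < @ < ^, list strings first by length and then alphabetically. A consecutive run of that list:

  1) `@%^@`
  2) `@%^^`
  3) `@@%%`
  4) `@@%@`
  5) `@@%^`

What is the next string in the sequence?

The successor of @@%^ increments the rightmost position that isn't already ^ and resets every position after it to %.

@@@%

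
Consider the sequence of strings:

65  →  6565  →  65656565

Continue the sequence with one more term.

Every step duplicates the string.
So the next term is two copies of 65656565.

6565656565656565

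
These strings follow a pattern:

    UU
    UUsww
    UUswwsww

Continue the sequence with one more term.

UUswwswwsww

Each term is the previous one with sww appended.
So the next term is UUswwsww·sww.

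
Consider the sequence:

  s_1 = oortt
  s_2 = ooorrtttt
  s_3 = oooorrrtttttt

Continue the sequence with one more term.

ooooorrrrtttttttt

The n-th term is n+1 o's then n r's then 2n t's (n = 1, 2, …).
At n = 4 the blocks have lengths 5, 4, 8.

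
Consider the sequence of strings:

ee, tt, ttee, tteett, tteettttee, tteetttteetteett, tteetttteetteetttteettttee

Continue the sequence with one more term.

This is a Fibonacci-style word recurrence s(k) = s(k−1)·s(k−2): e.g. tt·ee = ttee.
So term 8 is tteetttteetteetttteettttee·tteetttteetteett.

tteetttteetteetttteetttteetteetttteetteett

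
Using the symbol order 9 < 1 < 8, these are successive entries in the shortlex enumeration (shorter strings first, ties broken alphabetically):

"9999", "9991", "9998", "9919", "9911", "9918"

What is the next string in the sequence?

The successor of 9918 increments the rightmost position that isn't already 8 and resets every position after it to 9.

9989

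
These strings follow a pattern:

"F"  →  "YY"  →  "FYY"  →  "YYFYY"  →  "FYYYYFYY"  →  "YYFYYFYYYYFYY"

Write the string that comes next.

FYYYYFYYYYFYYFYYYYFYY

From term 3 onward, concatenate the second-to-last term with the last: F·YY = FYY, YY·FYY = YYFYY, …
The next term joins FYYYYFYY and YYFYYFYYYYFYY.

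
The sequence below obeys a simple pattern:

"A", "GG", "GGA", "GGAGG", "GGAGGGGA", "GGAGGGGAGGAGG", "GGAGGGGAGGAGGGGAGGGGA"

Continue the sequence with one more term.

Each term (from the third on) is the previous term followed by the one before it: term 3 = GG·A = GGA.
The next term joins GGAGGGGAGGAGGGGAGGGGA and GGAGGGGAGGAGG.

GGAGGGGAGGAGGGGAGGGGAGGAGGGGAGGAGG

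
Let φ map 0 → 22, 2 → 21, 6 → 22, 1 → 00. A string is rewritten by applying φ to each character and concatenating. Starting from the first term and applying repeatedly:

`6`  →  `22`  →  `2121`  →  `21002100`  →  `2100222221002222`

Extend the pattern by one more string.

φ(2100222221002222) expands symbol-by-symbol to 21 00 22 22 21 21 21 21 21 00 22 22 21 21 21 21; joining the 16 pieces gives the next term.

21002222212121212100222221212121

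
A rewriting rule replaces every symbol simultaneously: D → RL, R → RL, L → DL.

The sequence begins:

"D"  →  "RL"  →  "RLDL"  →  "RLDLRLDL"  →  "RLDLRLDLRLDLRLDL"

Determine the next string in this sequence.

Rewriting the 16 symbols of RLDLRLDLRLDLRLDL one by one yields RL DL RL DL RL DL RL DL RL DL RL DL RL DL RL DL; concatenated:

RLDLRLDLRLDLRLDLRLDLRLDLRLDLRLDL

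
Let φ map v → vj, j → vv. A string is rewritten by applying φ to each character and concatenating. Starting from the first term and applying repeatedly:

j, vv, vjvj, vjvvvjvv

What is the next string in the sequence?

vjvvvjvjvjvvvjvj

Expanding vjvvvjvv: v→vj, j→vv, v→vj, v→vj, v→vj, j→vv, v→vj, v→vj. Concatenated: vj vv vj vj vj vv vj vj.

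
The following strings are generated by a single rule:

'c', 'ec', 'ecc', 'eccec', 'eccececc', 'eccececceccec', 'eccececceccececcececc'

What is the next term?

This is a Fibonacci-style word recurrence s(k) = s(k−1)·s(k−2): e.g. ec·c = ecc.
The next term joins eccececceccececcececc and eccececceccec.

eccececceccececcececceccececceccec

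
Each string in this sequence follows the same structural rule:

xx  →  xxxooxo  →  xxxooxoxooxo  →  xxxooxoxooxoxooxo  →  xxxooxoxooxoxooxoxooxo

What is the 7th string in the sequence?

The strings grow by a fixed suffix xooxo each time.
From xxxooxoxooxoxooxoxooxo, 2 further steps: xxxooxoxooxoxooxoxooxo → xxxooxoxooxoxooxoxooxoxooxo → (answer).

xxxooxoxooxoxooxoxooxoxooxoxooxo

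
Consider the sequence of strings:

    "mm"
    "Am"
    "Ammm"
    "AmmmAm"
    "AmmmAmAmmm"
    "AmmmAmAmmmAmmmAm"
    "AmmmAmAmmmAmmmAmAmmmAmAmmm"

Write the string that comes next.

AmmmAmAmmmAmmmAmAmmmAmAmmmAmmmAmAmmmAmmmAm

Each term (from the third on) is the previous term followed by the one before it: term 3 = Am·mm = Ammm.
Continuing: AmmmAmAmmmAmmmAmAmmmAmAmmm · AmmmAmAmmmAmmmAm gives term 8.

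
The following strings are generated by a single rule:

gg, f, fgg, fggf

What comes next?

fggffgg

From term 3 onward, concatenate the last term with the second-to-last: f·gg = fgg, fgg·f = fggf, …
Continuing: fggf · fgg gives term 5.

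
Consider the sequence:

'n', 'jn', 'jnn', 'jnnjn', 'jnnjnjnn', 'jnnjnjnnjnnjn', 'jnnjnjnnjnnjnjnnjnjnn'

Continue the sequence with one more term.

jnnjnjnnjnnjnjnnjnjnnjnnjnjnnjnnjn

This is a Fibonacci-style word recurrence s(k) = s(k−1)·s(k−2): e.g. jn·n = jnn.
The next term joins jnnjnjnnjnnjnjnnjnjnn and jnnjnjnnjnnjn.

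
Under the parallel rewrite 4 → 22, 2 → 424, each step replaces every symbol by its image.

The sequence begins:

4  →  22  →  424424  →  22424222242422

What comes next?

42442422424224244244244242242422424424

Replace each of the 14 characters of 22424222242422 in place — 424 424 22 424 22 424 424 424 424 22 424 22 424 424 — and concatenate.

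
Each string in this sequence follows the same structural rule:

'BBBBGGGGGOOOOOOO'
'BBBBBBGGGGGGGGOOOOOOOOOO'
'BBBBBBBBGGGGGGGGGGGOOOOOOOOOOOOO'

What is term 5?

Each string has the form B^{2n} G^{3n-1} O^{3n+1}, where the shown terms are n = 2, 3, 4.
For term 5, n = 6, so the run lengths are 12, 17, 19.

BBBBBBBBBBBBGGGGGGGGGGGGGGGGGOOOOOOOOOOOOOOOOOOO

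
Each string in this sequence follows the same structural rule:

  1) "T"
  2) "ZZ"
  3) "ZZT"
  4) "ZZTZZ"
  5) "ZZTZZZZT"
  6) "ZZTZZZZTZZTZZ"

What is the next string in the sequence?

ZZTZZZZTZZTZZZZTZZZZT

From term 3 onward, concatenate the last term with the second-to-last: ZZ·T = ZZT, ZZT·ZZ = ZZTZZ, …
Continuing: ZZTZZZZTZZTZZ · ZZTZZZZT gives term 7.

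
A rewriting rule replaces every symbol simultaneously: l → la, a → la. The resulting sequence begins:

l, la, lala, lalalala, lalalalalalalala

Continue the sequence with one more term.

φ(lalalalalalalala) expands symbol-by-symbol to la la la la la la la la la la la la la la la la; joining the 16 pieces gives the next term.

lalalalalalalalalalalalalalalala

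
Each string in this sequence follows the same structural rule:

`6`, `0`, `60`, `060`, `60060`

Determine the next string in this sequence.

Each term (from the third on) is the two preceding terms concatenated in order: term 3 = 6·0 = 60.
The next term joins 060 and 60060.

06060060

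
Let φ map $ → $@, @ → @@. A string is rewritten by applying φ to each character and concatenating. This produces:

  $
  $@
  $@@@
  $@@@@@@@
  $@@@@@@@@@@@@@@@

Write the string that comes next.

Rewriting the 16 symbols of $@@@@@@@@@@@@@@@ one by one yields $@ @@ @@ @@ @@ @@ @@ @@ @@ @@ @@ @@ @@ @@ @@ @@; concatenated:

$@@@@@@@@@@@@@@@@@@@@@@@@@@@@@@@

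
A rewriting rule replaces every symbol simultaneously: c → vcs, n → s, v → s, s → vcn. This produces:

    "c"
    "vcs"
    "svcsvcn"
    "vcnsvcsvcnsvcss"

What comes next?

svcssvcnsvcsvcnsvcssvcnsvcsvcnvcn

Replace each of the 15 characters of vcnsvcsvcnsvcss in place — s vcs s vcn s vcs vcn s vcs s vcn s vcs vcn vcn — and concatenate.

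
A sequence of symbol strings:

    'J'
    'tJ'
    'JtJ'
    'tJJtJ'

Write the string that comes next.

This is a Fibonacci-style word recurrence s(k) = s(k−2)·s(k−1): e.g. J·tJ = JtJ.
The next term joins JtJ and tJJtJ.

JtJtJJtJ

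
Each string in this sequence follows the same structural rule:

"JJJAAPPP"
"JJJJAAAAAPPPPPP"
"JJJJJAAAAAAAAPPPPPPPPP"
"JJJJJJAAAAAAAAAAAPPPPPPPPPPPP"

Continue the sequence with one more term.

JJJJJJJAAAAAAAAAAAAAAPPPPPPPPPPPPPPP

Each string has the form J^{n+2} A^{3n-1} P^{3n} (n = 1, 2, …).
At n = 5 the blocks have lengths 7, 14, 15.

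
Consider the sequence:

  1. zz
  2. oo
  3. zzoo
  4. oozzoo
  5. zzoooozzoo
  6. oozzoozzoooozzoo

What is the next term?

zzoooozzoooozzoozzoooozzoo

This is a Fibonacci-style word recurrence s(k) = s(k−2)·s(k−1): e.g. zz·oo = zzoo.
Continuing: zzoooozzoo · oozzoozzoooozzoo gives term 7.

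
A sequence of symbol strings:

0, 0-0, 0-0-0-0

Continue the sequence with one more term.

0-0-0-0-0-0-0-0

Every step duplicates the string with '-' between the halves.
One more doubling of 0-0-0-0 gives the answer.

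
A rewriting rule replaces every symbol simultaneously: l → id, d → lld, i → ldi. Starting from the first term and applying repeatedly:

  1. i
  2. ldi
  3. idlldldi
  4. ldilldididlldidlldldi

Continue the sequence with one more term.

Rewriting the 21 symbols of ldilldididlldidlldldi one by one yields id lld ldi id id lld ldi lld ldi lld id id lld ldi lld id id lld id lld ldi; concatenated:

idlldldiididlldldilldldilldididlldldilldididlldidlldldi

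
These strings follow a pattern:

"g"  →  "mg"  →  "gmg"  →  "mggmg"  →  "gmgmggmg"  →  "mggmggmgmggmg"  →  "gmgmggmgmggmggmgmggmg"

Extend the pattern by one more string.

This is a Fibonacci-style word recurrence s(k) = s(k−2)·s(k−1): e.g. g·mg = gmg.
The next term joins mggmggmgmggmg and gmgmggmgmggmggmgmggmg.

mggmggmgmggmggmgmggmgmggmggmgmggmg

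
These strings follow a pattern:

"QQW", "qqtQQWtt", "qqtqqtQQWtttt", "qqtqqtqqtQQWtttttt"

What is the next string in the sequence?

qqtqqtqqtqqtQQWtttttttt

s(k+1) = qqt·s(k)·tt, so each term gains qqt as a prefix and tt as a suffix.
So the next term is qqt·qqtqqtqqtQQWtttttt·tt.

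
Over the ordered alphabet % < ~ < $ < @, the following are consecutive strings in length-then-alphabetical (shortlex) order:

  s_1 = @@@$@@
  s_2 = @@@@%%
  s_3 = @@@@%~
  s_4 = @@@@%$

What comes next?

@@@@%@

The successor of @@@@%$ increments the rightmost position that isn't already @ and resets every position after it to %.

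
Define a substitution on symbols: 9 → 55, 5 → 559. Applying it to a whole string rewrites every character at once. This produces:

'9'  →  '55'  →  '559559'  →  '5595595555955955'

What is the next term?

φ(5595595555955955) expands symbol-by-symbol to 559 559 55 559 559 55 559 559 559 559 55 559 559 55 559 559; joining the 16 pieces gives the next term.

55955955559559555595595595595555955955559559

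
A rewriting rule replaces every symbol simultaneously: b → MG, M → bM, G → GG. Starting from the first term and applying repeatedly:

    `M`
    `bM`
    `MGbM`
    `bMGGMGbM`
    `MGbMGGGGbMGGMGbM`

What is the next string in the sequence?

Rewriting the 16 symbols of MGbMGGGGbMGGMGbM one by one yields bM GG MG bM GG GG GG GG MG bM GG GG bM GG MG bM; concatenated:

bMGGMGbMGGGGGGGGMGbMGGGGbMGGMGbM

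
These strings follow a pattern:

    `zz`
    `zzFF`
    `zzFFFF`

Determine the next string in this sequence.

The strings grow by a fixed suffix FF each time.
So the next term is zzFFFF·FF.

zzFFFFFF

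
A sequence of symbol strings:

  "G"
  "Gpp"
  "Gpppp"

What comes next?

Gpppppp

Each term is the previous one with pp appended.
So the next term is Gpppp·pp.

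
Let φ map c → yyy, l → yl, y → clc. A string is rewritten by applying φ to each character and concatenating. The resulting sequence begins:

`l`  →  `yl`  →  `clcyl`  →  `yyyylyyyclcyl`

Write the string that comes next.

clcclcclcclcylclcclcclcyyyylyyyclcyl

Replace each of the 13 characters of yyyylyyyclcyl in place — clc clc clc clc yl clc clc clc yyy yl yyy clc yl — and concatenate.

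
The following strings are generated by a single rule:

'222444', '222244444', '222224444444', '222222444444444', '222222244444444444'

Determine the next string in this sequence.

Each string has the form 2^{n+1} 4^{2n-1}, where the shown terms are n = 2, 3, 4, 5, 6.
For the next term, n = 7, so the run lengths are 8, 13.

222222224444444444444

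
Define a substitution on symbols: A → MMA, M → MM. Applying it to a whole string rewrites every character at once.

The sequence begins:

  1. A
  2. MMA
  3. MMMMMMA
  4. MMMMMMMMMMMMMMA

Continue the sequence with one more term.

MMMMMMMMMMMMMMMMMMMMMMMMMMMMMMA

Applying the rule to each of the 15 symbols of MMMMMMMMMMMMMMA gives the pieces MM MM MM MM MM MM MM MM MM MM MM MM MM MM MMA, which concatenate to the answer.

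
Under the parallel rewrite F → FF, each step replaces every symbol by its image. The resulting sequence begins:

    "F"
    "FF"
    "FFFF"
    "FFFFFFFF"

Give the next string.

Apply φ to FFFFFFFF symbol by symbol: F→FF, F→FF, F→FF, F→FF, F→FF, F→FF, F→FF, F→FF; joined: FF FF FF FF FF FF FF FF.

FFFFFFFFFFFFFFFF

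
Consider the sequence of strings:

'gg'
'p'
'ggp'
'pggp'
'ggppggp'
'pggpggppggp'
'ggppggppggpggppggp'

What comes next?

Each term (from the third on) is the two preceding terms concatenated in order: term 3 = gg·p = ggp.
Continuing: pggpggppggp · ggppggppggpggppggp gives term 8.

pggpggppggpggppggppggpggppggp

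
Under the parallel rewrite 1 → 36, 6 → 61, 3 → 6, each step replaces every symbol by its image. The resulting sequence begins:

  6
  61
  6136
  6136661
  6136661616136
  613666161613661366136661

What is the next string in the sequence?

61366616161366136613666161366616136661616136

Replace each of the 24 characters of 613666161613661366136661 in place — 61 36 6 61 61 61 36 61 36 61 36 6 61 61 36 6 61 61 36 6 61 61 61 36 — and concatenate.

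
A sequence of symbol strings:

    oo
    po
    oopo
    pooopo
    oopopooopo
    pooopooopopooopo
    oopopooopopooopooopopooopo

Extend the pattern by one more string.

From term 3 onward, concatenate the second-to-last term with the last: oo·po = oopo, po·oopo = pooopo, …
Continuing: pooopooopopooopo · oopopooopopooopooopopooopo gives term 8.

pooopooopopooopooopopooopopooopooopopooopo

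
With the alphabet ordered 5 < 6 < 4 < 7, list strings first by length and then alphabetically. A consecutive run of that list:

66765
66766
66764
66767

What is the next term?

Treat 66767 as a base-4 numeral over the given alphabet and add one, carrying through any trailing 7's.

66745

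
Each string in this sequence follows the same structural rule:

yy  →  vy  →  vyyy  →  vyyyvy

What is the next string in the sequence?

This is a Fibonacci-style word recurrence s(k) = s(k−1)·s(k−2): e.g. vy·yy = vyyy.
Continuing: vyyyvy · vyyy gives term 5.

vyyyvyvyyy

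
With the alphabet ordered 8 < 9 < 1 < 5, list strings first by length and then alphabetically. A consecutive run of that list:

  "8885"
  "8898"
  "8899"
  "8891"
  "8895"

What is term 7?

Stepping forward 2 times from 8895: 8895 → 8818, then the target.

8819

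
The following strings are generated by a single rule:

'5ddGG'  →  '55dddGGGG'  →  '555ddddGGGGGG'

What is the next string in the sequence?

5555dddddGGGGGGGG

Reading off run lengths: 5 runs 1, 2, 3; d runs 2, 3, 4; G runs 2, 4, 6 — each is linear in n (n = 1, 2, …).
At n = 4 the blocks have lengths 4, 5, 8.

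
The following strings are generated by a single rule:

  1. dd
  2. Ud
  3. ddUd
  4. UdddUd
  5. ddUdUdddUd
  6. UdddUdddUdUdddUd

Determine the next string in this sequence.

This is a Fibonacci-style word recurrence s(k) = s(k−2)·s(k−1): e.g. dd·Ud = ddUd.
So term 7 is ddUdUdddUd·UdddUdddUdUdddUd.

ddUdUdddUdUdddUdddUdUdddUd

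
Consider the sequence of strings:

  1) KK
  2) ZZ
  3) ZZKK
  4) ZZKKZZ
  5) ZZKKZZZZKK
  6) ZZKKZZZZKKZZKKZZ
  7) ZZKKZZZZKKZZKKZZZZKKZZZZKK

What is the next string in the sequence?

Each term (from the third on) is the previous term followed by the one before it: term 3 = ZZ·KK = ZZKK.
Continuing: ZZKKZZZZKKZZKKZZZZKKZZZZKK · ZZKKZZZZKKZZKKZZ gives term 8.

ZZKKZZZZKKZZKKZZZZKKZZZZKKZZKKZZZZKKZZKKZZ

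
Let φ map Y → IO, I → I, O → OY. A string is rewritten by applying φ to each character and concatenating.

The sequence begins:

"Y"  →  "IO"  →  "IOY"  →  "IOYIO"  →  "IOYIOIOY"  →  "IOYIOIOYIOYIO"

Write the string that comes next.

φ(IOYIOIOYIOYIO) expands symbol-by-symbol to I OY IO I OY I OY IO I OY IO I OY; joining the 13 pieces gives the next term.

IOYIOIOYIOYIOIOYIOIOY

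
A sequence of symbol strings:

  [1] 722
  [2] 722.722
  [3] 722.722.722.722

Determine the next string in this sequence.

s(k+1) = s(k)·.·s(k) — each term doubles the last with '.' between the halves.
Doubling 722.722.722.722 with '.' between the halves:

722.722.722.722.722.722.722.722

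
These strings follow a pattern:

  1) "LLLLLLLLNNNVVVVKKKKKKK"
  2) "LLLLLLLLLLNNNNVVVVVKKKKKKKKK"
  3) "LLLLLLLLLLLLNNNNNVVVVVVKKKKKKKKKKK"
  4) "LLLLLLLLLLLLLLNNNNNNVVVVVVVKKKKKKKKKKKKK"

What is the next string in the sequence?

Each string has the form L^{2n+2} N^{n} V^{n+1} K^{2n+1}, where the shown terms are n = 3, 4, 5, 6.
At n = 7 the blocks have lengths 16, 7, 8, 15.

LLLLLLLLLLLLLLLLNNNNNNNVVVVVVVVKKKKKKKKKKKKKKK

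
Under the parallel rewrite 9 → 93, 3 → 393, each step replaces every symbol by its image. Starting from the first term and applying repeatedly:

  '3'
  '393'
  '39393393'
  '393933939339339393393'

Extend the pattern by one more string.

3939339393393393933939339339393393393933939339339393393

φ(393933939339339393393) expands symbol-by-symbol to 393 93 393 93 393 393 93 393 93 393 393 93 393 393 93 393 93 393 393 93 393; joining the 21 pieces gives the next term.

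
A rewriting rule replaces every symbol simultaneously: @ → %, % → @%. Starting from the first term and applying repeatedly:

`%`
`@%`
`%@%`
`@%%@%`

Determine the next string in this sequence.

Expanding @%%@%: @→%, %→@%, %→@%, @→%, %→@%. Concatenated: % @% @% % @%.

%@%@%%@%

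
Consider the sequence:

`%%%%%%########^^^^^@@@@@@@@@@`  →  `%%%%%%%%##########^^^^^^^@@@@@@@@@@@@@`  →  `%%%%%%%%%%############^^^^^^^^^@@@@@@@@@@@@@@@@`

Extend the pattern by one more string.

%%%%%%%%%%%%##############^^^^^^^^^^^@@@@@@@@@@@@@@@@@@@

Each string has the form %^{2n} #^{2n+2} ^^{2n-1} @^{3n+1}, where the shown terms are n = 3, 4, 5.
For the next term, n = 6, so the run lengths are 12, 14, 11, 19.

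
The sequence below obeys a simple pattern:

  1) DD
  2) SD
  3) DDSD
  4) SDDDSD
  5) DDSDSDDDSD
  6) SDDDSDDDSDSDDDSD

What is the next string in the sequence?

From term 3 onward, concatenate the second-to-last term with the last: DD·SD = DDSD, SD·DDSD = SDDDSD, …
Continuing: DDSDSDDDSD · SDDDSDDDSDSDDDSD gives term 7.

DDSDSDDDSDSDDDSDDDSDSDDDSD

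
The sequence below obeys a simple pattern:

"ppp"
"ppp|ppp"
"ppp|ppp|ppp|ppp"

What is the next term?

ppp|ppp|ppp|ppp|ppp|ppp|ppp|ppp

s(k+1) = s(k)·|·s(k) — each term doubles the last with '|' between the halves.
So the next term is two copies of ppp|ppp|ppp|ppp with '|' between the halves.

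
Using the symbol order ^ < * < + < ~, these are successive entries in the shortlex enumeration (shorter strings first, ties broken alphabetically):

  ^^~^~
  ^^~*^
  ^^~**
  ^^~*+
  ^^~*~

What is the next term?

The successor of ^^~*~ increments the rightmost position that isn't already ~ and resets every position after it to ^.

^^~+^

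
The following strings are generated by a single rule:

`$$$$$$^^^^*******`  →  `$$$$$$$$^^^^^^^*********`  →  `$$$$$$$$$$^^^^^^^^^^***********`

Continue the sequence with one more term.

Each string has the form $^{2n+2} ^^{3n-2} *^{2n+3}, where the shown terms are n = 2, 3, 4.
Setting n = 5 gives 12, 13, 13 characters in each block.

$$$$$$$$$$$$^^^^^^^^^^^^^*************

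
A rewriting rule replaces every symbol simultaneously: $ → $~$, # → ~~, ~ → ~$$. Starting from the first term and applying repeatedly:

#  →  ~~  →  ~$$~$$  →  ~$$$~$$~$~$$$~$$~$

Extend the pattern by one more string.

Rewriting the 18 symbols of ~$$$~$$~$~$$$~$$~$ one by one yields ~$$ $~$ $~$ $~$ ~$$ $~$ $~$ ~$$ $~$ ~$$ $~$ $~$ $~$ ~$$ $~$ $~$ ~$$ $~$; concatenated:

~$$$~$$~$$~$~$$$~$$~$~$$$~$~$$$~$$~$$~$~$$$~$$~$~$$$~$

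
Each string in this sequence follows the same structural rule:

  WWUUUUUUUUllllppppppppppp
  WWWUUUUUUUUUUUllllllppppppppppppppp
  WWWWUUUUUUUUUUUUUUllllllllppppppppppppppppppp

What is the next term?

Term n consists of n W's, followed by 3n+2 U's, followed by 2n l's, followed by 4n+3 p's, where the shown terms are n = 2, 3, 4.
Setting n = 5 gives 5, 17, 10, 23 characters in each block.

WWWWWUUUUUUUUUUUUUUUUUllllllllllppppppppppppppppppppppp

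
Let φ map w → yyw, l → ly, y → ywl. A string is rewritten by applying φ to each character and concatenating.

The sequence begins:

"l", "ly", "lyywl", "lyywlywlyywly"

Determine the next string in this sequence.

Rewriting the 13 symbols of lyywlywlyywly one by one yields ly ywl ywl yyw ly ywl yyw ly ywl ywl yyw ly ywl; concatenated:

lyywlywlyywlyywlyywlyywlywlyywlyywl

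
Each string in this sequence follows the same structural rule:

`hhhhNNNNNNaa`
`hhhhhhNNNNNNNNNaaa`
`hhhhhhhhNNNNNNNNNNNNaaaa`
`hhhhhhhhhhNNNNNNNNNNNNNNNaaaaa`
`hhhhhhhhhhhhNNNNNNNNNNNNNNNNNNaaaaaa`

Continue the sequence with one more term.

Reading off run lengths: h runs 4, 6, 8, 10, 12; N runs 6, 9, 12, 15, 18; a runs 2, 3, 4, 5, 6 — each is linear in n, where the shown terms are n = 2, 3, 4, 5, 6.
At n = 7 the blocks have lengths 14, 21, 7.

hhhhhhhhhhhhhhNNNNNNNNNNNNNNNNNNNNNaaaaaaa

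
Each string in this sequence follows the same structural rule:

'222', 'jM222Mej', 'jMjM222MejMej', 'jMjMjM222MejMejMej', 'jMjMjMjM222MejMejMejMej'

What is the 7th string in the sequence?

jMjMjMjMjMjM222MejMejMejMejMejMej

Every step adds jM to the front and Mej to the end of the previous string.
From jMjMjMjM222MejMejMejMej, 2 further steps: jMjMjMjM222MejMejMejMej → jMjMjMjMjM222MejMejMejMejMej → (answer).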